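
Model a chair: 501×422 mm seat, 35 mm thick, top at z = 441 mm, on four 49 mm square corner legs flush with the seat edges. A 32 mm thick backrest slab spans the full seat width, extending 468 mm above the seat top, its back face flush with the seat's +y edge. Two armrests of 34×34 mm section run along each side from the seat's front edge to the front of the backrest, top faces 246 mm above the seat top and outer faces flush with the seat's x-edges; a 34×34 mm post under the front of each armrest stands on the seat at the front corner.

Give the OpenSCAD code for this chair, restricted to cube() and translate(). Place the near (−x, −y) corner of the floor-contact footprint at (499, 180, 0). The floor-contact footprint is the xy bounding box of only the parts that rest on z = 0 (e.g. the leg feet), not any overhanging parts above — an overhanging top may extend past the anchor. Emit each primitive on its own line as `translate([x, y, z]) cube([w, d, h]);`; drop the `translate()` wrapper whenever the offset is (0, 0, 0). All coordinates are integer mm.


translate([499, 180, 406]) cube([501, 422, 35]);
translate([499, 180, 0]) cube([49, 49, 406]);
translate([951, 180, 0]) cube([49, 49, 406]);
translate([499, 553, 0]) cube([49, 49, 406]);
translate([951, 553, 0]) cube([49, 49, 406]);
translate([499, 570, 441]) cube([501, 32, 468]);
translate([499, 180, 653]) cube([34, 390, 34]);
translate([966, 180, 653]) cube([34, 390, 34]);
translate([499, 180, 441]) cube([34, 34, 212]);
translate([966, 180, 441]) cube([34, 34, 212]);


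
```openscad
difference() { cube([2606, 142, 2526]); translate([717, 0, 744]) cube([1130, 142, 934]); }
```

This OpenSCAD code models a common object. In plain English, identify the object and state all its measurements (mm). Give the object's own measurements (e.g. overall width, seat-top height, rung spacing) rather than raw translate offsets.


A wall 2606 mm long (x), 142 mm thick (y), 2526 mm tall, with a rectangular window opening cut through it. The opening is 1130 mm wide and 934 mm tall; its sill is at z = 744 mm and its near (−x) edge is 717 mm from the wall's −x end. The opening passes through the full wall thickness.


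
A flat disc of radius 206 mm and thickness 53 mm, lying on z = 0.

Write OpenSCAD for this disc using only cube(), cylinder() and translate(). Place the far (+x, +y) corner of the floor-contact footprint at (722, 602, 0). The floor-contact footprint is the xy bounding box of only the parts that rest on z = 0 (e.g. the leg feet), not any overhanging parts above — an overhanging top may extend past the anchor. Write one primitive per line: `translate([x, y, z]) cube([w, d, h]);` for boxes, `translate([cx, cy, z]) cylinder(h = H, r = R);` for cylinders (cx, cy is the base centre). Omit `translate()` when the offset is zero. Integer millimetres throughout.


translate([516, 396, 0]) cylinder(h = 53, r = 206);


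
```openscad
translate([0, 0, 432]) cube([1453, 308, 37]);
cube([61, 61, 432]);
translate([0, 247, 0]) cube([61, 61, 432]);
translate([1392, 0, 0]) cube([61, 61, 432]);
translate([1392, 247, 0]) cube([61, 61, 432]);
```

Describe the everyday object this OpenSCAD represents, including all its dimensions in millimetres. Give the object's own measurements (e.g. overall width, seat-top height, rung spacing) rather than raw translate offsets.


A long wooden bench with a 1453 mm (x) × 308 mm (y) seat, 37 mm thick, its top surface 469 mm above the floor. Four 61 mm square legs at the seat corners, flush with the edges, run from z = 0 to the seat underside.


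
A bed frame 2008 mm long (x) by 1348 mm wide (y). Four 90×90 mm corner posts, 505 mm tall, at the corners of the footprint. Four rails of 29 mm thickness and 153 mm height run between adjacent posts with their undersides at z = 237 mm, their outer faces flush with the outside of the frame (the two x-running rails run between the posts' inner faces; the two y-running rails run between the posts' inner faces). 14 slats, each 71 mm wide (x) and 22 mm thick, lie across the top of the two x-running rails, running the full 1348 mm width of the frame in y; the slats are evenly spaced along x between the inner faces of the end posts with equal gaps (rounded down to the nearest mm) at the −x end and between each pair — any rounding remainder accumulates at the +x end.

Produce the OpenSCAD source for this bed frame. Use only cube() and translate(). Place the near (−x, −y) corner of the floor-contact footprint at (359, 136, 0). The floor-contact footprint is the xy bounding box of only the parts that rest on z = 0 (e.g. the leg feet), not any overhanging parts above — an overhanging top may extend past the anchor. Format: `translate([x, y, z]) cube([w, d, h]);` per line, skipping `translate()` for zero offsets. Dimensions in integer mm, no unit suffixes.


translate([359, 136, 0]) cube([90, 90, 505]);
translate([359, 1394, 0]) cube([90, 90, 505]);
translate([2277, 136, 0]) cube([90, 90, 505]);
translate([2277, 1394, 0]) cube([90, 90, 505]);
translate([449, 136, 237]) cube([1828, 29, 153]);
translate([449, 1455, 237]) cube([1828, 29, 153]);
translate([359, 226, 237]) cube([29, 1168, 153]);
translate([2338, 226, 237]) cube([29, 1168, 153]);
translate([504, 136, 390]) cube([71, 1348, 22]);
translate([630, 136, 390]) cube([71, 1348, 22]);
translate([756, 136, 390]) cube([71, 1348, 22]);
translate([882, 136, 390]) cube([71, 1348, 22]);
translate([1008, 136, 390]) cube([71, 1348, 22]);
translate([1134, 136, 390]) cube([71, 1348, 22]);
translate([1260, 136, 390]) cube([71, 1348, 22]);
translate([1386, 136, 390]) cube([71, 1348, 22]);
translate([1512, 136, 390]) cube([71, 1348, 22]);
translate([1638, 136, 390]) cube([71, 1348, 22]);
translate([1764, 136, 390]) cube([71, 1348, 22]);
translate([1890, 136, 390]) cube([71, 1348, 22]);
translate([2016, 136, 390]) cube([71, 1348, 22]);
translate([2142, 136, 390]) cube([71, 1348, 22]);


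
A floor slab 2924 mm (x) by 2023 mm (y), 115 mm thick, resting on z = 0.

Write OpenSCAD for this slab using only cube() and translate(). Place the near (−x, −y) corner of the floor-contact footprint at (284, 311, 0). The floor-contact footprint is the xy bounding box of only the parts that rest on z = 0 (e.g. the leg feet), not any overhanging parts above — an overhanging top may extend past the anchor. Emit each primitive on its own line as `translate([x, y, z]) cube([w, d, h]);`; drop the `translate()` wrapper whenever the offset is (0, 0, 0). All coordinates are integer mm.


translate([284, 311, 0]) cube([2924, 2023, 115]);


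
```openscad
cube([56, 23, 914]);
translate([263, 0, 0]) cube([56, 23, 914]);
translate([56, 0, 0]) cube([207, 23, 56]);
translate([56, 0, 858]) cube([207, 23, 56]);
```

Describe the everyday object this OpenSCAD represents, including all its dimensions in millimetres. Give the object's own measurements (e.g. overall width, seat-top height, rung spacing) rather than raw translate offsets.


A rectangular picture frame lying in the x–z plane (depth along y). The opening is 207 mm wide (x) by 802 mm tall (z), surrounded by a border 56 mm wide on all four sides. The frame is 23 mm deep and is made of two full-height vertical stiles with two horizontal rails fitted between them.


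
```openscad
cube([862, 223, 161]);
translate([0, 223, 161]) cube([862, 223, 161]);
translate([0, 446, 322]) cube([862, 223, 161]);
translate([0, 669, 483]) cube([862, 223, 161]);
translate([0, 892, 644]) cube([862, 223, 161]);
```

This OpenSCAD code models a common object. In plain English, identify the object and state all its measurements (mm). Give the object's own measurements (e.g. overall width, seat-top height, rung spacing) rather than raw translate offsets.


A straight staircase of 5 solid steps. Each step is 862 mm wide (x), 223 mm deep (y, the going) and 161 mm tall (the rise). The first step rests on the floor; each subsequent step sits one going further in +y and one rise higher in +z, directly behind and above the previous step with no overlap.


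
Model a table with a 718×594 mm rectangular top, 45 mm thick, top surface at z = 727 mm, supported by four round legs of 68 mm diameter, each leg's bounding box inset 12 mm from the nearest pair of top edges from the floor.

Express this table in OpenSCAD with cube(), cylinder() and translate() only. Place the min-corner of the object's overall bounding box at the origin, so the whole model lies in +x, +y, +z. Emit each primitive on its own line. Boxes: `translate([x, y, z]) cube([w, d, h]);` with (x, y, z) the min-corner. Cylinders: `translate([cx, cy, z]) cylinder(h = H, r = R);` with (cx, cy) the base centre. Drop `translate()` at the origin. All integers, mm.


translate([0, 0, 682]) cube([718, 594, 45]);
translate([46, 46, 0]) cylinder(h = 682, r = 34);
translate([672, 46, 0]) cylinder(h = 682, r = 34);
translate([46, 548, 0]) cylinder(h = 682, r = 34);
translate([672, 548, 0]) cylinder(h = 682, r = 34);


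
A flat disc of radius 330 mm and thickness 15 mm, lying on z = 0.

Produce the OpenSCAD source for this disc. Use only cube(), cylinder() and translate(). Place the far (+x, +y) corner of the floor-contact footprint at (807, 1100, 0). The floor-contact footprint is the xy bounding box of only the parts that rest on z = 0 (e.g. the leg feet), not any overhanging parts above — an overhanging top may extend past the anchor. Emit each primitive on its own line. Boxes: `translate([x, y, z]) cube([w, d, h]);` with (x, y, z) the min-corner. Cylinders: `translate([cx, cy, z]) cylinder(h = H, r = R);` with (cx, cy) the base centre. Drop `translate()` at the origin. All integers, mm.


translate([477, 770, 0]) cylinder(h = 15, r = 330);


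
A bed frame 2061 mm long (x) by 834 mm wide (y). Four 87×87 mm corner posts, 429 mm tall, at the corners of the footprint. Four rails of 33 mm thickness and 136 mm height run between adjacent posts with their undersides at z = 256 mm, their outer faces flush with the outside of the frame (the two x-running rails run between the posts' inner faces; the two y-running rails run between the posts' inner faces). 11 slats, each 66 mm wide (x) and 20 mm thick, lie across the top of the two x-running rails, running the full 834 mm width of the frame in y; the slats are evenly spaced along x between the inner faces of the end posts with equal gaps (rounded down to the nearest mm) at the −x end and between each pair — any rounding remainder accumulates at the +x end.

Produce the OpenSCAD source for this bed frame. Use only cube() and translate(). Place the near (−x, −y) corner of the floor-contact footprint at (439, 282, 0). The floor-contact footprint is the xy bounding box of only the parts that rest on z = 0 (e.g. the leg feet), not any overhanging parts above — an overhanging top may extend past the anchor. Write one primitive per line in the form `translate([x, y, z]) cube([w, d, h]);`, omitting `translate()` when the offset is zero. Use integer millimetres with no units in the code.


// slat z = rail_z + rail_h = 256 + 136 = 392
// slat gap = ⌊(1887 − 11·66) / 12⌋ = 96
translate([439, 282, 0]) cube([87, 87, 429]);
translate([439, 1029, 0]) cube([87, 87, 429]);
translate([2413, 282, 0]) cube([87, 87, 429]);
translate([2413, 1029, 0]) cube([87, 87, 429]);
translate([526, 282, 256]) cube([1887, 33, 136]);
translate([526, 1083, 256]) cube([1887, 33, 136]);
translate([439, 369, 256]) cube([33, 660, 136]);
translate([2467, 369, 256]) cube([33, 660, 136]);
translate([622, 282, 392]) cube([66, 834, 20]);
translate([784, 282, 392]) cube([66, 834, 20]);
translate([946, 282, 392]) cube([66, 834, 20]);
translate([1108, 282, 392]) cube([66, 834, 20]);
translate([1270, 282, 392]) cube([66, 834, 20]);
translate([1432, 282, 392]) cube([66, 834, 20]);
translate([1594, 282, 392]) cube([66, 834, 20]);
translate([1756, 282, 392]) cube([66, 834, 20]);
translate([1918, 282, 392]) cube([66, 834, 20]);
translate([2080, 282, 392]) cube([66, 834, 20]);
translate([2242, 282, 392]) cube([66, 834, 20]);


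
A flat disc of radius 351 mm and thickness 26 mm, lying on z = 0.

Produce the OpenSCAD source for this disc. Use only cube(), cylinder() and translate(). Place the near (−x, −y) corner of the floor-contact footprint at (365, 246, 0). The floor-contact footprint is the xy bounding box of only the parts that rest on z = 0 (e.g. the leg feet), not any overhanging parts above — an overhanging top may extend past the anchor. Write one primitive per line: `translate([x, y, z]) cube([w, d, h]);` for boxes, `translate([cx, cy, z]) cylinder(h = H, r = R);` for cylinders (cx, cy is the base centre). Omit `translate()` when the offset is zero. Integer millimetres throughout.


translate([716, 597, 0]) cylinder(h = 26, r = 351);


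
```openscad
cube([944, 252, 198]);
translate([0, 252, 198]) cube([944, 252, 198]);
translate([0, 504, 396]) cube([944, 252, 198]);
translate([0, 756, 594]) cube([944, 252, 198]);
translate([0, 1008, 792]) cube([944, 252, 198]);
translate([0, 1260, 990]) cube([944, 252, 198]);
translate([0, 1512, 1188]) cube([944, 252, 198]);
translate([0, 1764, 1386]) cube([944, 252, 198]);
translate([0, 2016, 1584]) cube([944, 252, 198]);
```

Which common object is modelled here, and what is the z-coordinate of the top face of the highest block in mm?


A staircase. The total rise is 1782 mm.

9 identical blocks, each offset up and back from the previous — a staircase. Each step is 198 mm tall and there are 9 of them, so the total rise is 9 × 198 = 1782 mm.


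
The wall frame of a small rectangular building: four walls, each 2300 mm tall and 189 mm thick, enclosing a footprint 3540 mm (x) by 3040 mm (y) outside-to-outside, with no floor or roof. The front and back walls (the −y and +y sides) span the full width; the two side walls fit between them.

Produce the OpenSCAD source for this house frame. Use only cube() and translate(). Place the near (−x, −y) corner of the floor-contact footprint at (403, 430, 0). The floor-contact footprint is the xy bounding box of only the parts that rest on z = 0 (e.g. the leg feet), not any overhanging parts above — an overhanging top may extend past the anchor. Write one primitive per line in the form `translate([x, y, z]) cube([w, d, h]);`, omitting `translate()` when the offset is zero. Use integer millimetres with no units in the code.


translate([403, 430, 0]) cube([3540, 189, 2300]);
translate([403, 3281, 0]) cube([3540, 189, 2300]);
translate([403, 619, 0]) cube([189, 2662, 2300]);
translate([3754, 619, 0]) cube([189, 2662, 2300]);


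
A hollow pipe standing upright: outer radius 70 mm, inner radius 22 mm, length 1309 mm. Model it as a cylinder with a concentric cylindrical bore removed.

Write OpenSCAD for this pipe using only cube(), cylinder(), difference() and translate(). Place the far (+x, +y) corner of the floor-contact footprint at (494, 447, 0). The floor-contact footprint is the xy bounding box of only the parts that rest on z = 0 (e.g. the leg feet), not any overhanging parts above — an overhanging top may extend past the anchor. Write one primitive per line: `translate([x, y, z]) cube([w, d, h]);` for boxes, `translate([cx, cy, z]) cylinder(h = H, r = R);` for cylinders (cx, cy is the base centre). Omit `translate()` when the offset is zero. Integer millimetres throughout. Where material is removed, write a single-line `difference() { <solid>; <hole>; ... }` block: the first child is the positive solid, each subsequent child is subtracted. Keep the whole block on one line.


difference() { translate([424, 377, 0]) cylinder(h = 1309, r = 70); translate([424, 377, 0]) cylinder(h = 1309, r = 22); }


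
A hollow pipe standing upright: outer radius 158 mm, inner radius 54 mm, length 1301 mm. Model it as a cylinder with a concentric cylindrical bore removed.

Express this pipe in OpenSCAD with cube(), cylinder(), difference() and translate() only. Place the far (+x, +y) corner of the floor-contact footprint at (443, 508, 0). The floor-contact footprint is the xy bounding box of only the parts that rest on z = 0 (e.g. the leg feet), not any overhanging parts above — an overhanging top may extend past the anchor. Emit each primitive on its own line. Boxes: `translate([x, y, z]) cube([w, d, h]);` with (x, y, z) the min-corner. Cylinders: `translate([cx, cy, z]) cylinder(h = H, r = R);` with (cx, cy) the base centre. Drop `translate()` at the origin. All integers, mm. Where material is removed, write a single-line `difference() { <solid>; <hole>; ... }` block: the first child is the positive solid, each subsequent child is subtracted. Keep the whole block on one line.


difference() { translate([285, 350, 0]) cylinder(h = 1301, r = 158); translate([285, 350, 0]) cylinder(h = 1301, r = 54); }


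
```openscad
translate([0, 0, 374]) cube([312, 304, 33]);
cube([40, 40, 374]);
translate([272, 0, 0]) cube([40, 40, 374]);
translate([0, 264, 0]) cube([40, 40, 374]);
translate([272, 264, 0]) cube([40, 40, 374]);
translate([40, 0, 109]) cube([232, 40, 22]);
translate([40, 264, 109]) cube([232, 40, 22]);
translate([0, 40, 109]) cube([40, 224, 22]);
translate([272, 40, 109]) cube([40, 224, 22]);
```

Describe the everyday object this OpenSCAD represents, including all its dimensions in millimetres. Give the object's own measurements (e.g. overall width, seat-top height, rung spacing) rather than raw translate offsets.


A four-legged stool. The seat is a 312×304×33 mm slab whose top surface is at z = 407 mm; four square legs, each 40×40 mm in cross-section, run from the floor (z = 0) to the underside of the seat, each flush with a corner of the seat. Four stretchers, 40 mm wide and 22 mm tall, connect adjacent legs with their undersides at z = 109 mm, each running between the inner faces of the legs it joins and aligned with the legs' outer faces on the other axis.


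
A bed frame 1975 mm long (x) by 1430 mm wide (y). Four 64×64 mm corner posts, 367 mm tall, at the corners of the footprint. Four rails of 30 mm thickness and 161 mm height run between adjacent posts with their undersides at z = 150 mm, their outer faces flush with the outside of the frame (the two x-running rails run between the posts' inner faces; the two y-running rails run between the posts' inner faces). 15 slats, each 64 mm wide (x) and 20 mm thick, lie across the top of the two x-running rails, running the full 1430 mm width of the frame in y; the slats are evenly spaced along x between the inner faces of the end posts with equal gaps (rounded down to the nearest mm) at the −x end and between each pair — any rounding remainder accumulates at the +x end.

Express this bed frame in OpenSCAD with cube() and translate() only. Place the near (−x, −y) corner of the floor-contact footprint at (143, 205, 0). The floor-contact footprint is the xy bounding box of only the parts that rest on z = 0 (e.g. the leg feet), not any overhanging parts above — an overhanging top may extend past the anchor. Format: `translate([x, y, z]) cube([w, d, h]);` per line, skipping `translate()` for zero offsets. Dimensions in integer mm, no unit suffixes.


// slat z = rail_z + rail_h = 150 + 161 = 311
// slat gap = ⌊(1847 − 15·64) / 16⌋ = 55
translate([143, 205, 0]) cube([64, 64, 367]);
translate([143, 1571, 0]) cube([64, 64, 367]);
translate([2054, 205, 0]) cube([64, 64, 367]);
translate([2054, 1571, 0]) cube([64, 64, 367]);
translate([207, 205, 150]) cube([1847, 30, 161]);
translate([207, 1605, 150]) cube([1847, 30, 161]);
translate([143, 269, 150]) cube([30, 1302, 161]);
translate([2088, 269, 150]) cube([30, 1302, 161]);
translate([262, 205, 311]) cube([64, 1430, 20]);
translate([381, 205, 311]) cube([64, 1430, 20]);
translate([500, 205, 311]) cube([64, 1430, 20]);
translate([619, 205, 311]) cube([64, 1430, 20]);
translate([738, 205, 311]) cube([64, 1430, 20]);
translate([857, 205, 311]) cube([64, 1430, 20]);
translate([976, 205, 311]) cube([64, 1430, 20]);
translate([1095, 205, 311]) cube([64, 1430, 20]);
translate([1214, 205, 311]) cube([64, 1430, 20]);
translate([1333, 205, 311]) cube([64, 1430, 20]);
translate([1452, 205, 311]) cube([64, 1430, 20]);
translate([1571, 205, 311]) cube([64, 1430, 20]);
translate([1690, 205, 311]) cube([64, 1430, 20]);
translate([1809, 205, 311]) cube([64, 1430, 20]);
translate([1928, 205, 311]) cube([64, 1430, 20]);


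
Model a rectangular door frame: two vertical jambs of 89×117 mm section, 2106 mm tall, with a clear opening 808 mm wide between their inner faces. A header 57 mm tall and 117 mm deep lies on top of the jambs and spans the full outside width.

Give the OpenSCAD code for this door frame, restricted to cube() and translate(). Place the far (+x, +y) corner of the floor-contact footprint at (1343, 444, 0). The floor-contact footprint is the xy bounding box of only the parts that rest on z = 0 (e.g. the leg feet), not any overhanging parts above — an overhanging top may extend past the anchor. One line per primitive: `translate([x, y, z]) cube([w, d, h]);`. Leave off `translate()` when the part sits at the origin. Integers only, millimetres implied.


translate([357, 327, 0]) cube([89, 117, 2106]);
translate([1254, 327, 0]) cube([89, 117, 2106]);
translate([357, 327, 2106]) cube([986, 117, 57]);


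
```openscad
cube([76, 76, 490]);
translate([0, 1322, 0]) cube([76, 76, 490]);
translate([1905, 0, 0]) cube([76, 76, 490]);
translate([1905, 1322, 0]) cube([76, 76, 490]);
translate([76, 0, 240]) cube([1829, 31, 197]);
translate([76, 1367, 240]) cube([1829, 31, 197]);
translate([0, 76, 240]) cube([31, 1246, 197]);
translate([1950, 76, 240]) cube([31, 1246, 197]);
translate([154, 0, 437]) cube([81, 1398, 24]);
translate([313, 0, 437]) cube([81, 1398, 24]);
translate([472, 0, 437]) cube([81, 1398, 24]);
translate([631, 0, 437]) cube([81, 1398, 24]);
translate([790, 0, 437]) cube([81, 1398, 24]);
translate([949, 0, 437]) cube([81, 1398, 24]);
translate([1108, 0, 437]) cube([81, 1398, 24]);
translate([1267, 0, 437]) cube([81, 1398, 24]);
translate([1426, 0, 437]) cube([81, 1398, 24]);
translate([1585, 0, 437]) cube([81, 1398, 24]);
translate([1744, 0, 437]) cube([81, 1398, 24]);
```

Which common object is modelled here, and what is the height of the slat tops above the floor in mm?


A bed frame. The slat-top height is 461 mm.

Four posts, four rails, and a row of slats — a bed frame. Slats sit on the rails at z = 240 + 197 = 437; with slat thickness 24, the top is 461 mm.


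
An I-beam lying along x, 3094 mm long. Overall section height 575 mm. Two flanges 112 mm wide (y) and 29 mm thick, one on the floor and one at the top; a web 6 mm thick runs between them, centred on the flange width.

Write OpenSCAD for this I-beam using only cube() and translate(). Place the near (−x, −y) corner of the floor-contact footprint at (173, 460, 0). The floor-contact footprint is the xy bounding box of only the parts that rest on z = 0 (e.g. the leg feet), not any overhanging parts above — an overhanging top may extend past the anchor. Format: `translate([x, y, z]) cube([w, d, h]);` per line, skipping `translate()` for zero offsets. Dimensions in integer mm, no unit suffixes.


translate([173, 460, 0]) cube([3094, 112, 29]);
translate([173, 513, 29]) cube([3094, 6, 517]);
translate([173, 460, 546]) cube([3094, 112, 29]);


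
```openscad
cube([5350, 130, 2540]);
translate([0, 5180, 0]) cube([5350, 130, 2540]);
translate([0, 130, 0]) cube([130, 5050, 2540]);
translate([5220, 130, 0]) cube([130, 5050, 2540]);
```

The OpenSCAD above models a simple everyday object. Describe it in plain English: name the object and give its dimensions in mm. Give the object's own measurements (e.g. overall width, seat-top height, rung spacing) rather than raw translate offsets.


The wall frame of a small rectangular building: four walls, each 2540 mm tall and 130 mm thick, enclosing a footprint 5350 mm (x) by 5310 mm (y) outside-to-outside, with no floor or roof. The front and back walls (the −y and +y sides) span the full width; the two side walls fit between them.


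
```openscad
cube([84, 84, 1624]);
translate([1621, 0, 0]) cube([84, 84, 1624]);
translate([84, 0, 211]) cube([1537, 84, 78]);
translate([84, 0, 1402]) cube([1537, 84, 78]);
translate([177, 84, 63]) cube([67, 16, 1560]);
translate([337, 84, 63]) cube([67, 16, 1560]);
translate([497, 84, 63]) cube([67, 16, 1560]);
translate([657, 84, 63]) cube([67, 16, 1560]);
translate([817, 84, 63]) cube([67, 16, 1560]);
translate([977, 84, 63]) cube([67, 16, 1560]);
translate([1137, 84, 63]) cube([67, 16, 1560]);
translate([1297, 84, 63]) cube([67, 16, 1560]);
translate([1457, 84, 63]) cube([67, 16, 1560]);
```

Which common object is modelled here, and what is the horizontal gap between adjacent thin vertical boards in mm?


A fence section. The picket gap is 93 mm.

Two posts, two rails, 9 pickets — a fence section. Span 1537 mm holds 9 pickets of 67 mm with 10 equal gaps: ⌊(1537 − 9·67) / 10⌋ = 93 mm.


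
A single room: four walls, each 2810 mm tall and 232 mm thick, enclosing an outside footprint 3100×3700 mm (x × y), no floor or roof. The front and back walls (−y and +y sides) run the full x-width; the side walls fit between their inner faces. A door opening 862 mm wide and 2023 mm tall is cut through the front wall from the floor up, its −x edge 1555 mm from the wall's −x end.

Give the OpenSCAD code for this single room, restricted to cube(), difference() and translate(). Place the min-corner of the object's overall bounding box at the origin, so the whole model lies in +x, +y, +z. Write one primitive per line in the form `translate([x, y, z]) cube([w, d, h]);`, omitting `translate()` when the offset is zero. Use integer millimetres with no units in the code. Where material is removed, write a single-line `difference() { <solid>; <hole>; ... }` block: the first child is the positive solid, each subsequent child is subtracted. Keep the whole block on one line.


difference() { cube([3100, 232, 2810]); translate([1555, 0, 0]) cube([862, 232, 2023]); }
translate([0, 3468, 0]) cube([3100, 232, 2810]);
translate([0, 232, 0]) cube([232, 3236, 2810]);
translate([2868, 232, 0]) cube([232, 3236, 2810]);


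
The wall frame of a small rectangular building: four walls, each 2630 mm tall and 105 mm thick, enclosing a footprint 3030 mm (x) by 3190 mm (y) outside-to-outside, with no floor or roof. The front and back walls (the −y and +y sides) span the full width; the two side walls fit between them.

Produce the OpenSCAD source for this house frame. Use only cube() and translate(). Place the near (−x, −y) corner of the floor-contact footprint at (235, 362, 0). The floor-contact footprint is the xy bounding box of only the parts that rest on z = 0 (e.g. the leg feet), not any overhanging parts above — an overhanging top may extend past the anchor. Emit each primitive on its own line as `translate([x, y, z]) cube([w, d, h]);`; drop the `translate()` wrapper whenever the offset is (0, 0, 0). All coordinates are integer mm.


translate([235, 362, 0]) cube([3030, 105, 2630]);
translate([235, 3447, 0]) cube([3030, 105, 2630]);
translate([235, 467, 0]) cube([105, 2980, 2630]);
translate([3160, 467, 0]) cube([105, 2980, 2630]);


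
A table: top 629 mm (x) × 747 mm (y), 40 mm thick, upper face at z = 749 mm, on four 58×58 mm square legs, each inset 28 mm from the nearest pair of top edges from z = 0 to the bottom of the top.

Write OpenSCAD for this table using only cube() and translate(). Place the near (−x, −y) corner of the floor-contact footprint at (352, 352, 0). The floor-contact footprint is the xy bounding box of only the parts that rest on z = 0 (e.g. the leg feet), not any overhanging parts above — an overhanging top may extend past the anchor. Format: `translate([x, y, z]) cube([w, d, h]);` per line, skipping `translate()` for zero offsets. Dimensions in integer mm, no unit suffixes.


// leg_h = 749 - 40 = 709
translate([324, 324, 709]) cube([629, 747, 40]);
translate([352, 352, 0]) cube([58, 58, 709]);
translate([867, 352, 0]) cube([58, 58, 709]);
translate([352, 985, 0]) cube([58, 58, 709]);
translate([867, 985, 0]) cube([58, 58, 709]);


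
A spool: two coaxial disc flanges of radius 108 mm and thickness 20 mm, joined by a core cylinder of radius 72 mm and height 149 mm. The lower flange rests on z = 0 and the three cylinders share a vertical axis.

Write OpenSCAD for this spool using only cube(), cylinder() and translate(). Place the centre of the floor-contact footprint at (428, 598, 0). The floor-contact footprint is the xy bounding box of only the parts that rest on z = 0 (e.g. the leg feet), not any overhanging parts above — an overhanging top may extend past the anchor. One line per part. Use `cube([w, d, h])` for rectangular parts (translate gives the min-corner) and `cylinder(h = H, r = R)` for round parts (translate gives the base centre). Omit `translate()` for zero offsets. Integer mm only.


translate([428, 598, 0]) cylinder(h = 20, r = 108);
translate([428, 598, 20]) cylinder(h = 149, r = 72);
translate([428, 598, 169]) cylinder(h = 20, r = 108);


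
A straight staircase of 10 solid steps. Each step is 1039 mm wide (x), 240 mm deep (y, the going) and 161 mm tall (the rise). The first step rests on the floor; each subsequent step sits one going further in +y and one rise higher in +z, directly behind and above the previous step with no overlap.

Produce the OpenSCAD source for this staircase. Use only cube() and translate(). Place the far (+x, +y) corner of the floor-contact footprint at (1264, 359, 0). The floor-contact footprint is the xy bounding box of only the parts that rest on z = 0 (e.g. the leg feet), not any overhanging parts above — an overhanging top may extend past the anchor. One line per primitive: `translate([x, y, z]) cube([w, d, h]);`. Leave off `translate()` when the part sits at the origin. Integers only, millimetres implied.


translate([225, 119, 0]) cube([1039, 240, 161]);
translate([225, 359, 161]) cube([1039, 240, 161]);
translate([225, 599, 322]) cube([1039, 240, 161]);
translate([225, 839, 483]) cube([1039, 240, 161]);
translate([225, 1079, 644]) cube([1039, 240, 161]);
translate([225, 1319, 805]) cube([1039, 240, 161]);
translate([225, 1559, 966]) cube([1039, 240, 161]);
translate([225, 1799, 1127]) cube([1039, 240, 161]);
translate([225, 2039, 1288]) cube([1039, 240, 161]);
translate([225, 2279, 1449]) cube([1039, 240, 161]);


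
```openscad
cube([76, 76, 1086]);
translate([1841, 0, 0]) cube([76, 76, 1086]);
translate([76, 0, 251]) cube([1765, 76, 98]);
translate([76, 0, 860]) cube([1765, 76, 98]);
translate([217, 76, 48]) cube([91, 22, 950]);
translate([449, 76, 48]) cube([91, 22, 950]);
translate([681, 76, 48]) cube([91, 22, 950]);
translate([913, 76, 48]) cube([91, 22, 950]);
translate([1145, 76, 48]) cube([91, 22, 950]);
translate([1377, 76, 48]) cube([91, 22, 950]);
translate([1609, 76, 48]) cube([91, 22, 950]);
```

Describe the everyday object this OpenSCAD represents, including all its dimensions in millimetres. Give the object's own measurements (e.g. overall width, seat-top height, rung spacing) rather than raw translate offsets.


A fence section. Two 76×76 mm posts, 1086 mm tall, stand on the floor with a clear span of 1765 mm between their inner faces. Two horizontal rails of 76×98 mm section span the gap between the posts with their undersides at z = 251 mm and z = 860 mm, flush with the posts' −y face. 7 pickets, each 91 mm wide, 22 mm thick and 950 mm tall, are fixed to the +y face of the rails with their bottoms at z = 48 mm, spaced across the span with a 141 mm gap after the −x post and between neighbouring pickets and before the +x post.


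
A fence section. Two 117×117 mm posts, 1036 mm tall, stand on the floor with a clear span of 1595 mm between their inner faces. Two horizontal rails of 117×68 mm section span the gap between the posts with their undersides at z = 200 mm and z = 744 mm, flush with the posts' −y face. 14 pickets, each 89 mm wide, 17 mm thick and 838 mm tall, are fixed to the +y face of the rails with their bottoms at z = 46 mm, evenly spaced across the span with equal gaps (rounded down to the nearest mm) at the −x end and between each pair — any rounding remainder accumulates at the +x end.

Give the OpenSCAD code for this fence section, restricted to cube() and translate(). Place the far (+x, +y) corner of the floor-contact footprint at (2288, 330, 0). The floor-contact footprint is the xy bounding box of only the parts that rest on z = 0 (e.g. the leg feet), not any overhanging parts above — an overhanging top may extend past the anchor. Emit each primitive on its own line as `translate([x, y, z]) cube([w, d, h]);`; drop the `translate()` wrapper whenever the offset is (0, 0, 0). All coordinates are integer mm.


translate([459, 213, 0]) cube([117, 117, 1036]);
translate([2171, 213, 0]) cube([117, 117, 1036]);
translate([576, 213, 200]) cube([1595, 117, 68]);
translate([576, 213, 744]) cube([1595, 117, 68]);
translate([599, 330, 46]) cube([89, 17, 838]);
translate([711, 330, 46]) cube([89, 17, 838]);
translate([823, 330, 46]) cube([89, 17, 838]);
translate([935, 330, 46]) cube([89, 17, 838]);
translate([1047, 330, 46]) cube([89, 17, 838]);
translate([1159, 330, 46]) cube([89, 17, 838]);
translate([1271, 330, 46]) cube([89, 17, 838]);
translate([1383, 330, 46]) cube([89, 17, 838]);
translate([1495, 330, 46]) cube([89, 17, 838]);
translate([1607, 330, 46]) cube([89, 17, 838]);
translate([1719, 330, 46]) cube([89, 17, 838]);
translate([1831, 330, 46]) cube([89, 17, 838]);
translate([1943, 330, 46]) cube([89, 17, 838]);
translate([2055, 330, 46]) cube([89, 17, 838]);


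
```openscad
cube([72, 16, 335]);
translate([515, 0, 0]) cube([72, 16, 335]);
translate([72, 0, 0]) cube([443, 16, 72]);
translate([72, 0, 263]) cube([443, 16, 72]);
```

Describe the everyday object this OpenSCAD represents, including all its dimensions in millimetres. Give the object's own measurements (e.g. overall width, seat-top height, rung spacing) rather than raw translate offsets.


A rectangular picture frame lying in the x–z plane (depth along y). The opening is 443 mm wide (x) by 191 mm tall (z), surrounded by a border 72 mm wide on all four sides. The frame is 16 mm deep and is made of two full-height vertical stiles with two horizontal rails fitted between them.


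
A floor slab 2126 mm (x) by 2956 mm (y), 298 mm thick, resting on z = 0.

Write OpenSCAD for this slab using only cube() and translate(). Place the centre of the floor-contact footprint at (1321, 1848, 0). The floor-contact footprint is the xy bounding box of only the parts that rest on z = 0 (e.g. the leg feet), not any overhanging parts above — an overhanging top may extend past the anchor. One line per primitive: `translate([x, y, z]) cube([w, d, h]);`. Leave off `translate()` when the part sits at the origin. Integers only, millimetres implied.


translate([258, 370, 0]) cube([2126, 2956, 298]);


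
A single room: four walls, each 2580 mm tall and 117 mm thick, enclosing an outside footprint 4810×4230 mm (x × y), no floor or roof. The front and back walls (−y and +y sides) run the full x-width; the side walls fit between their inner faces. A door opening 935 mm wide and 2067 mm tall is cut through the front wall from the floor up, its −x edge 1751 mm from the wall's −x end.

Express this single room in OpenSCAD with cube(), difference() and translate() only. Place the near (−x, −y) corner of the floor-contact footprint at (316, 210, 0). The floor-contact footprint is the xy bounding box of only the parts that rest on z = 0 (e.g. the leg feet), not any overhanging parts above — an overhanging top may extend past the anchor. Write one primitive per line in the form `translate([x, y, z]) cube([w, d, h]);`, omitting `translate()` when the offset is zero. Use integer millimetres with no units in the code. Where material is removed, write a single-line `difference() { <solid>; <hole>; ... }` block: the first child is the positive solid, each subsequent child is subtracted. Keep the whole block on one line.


difference() { translate([316, 210, 0]) cube([4810, 117, 2580]); translate([2067, 210, 0]) cube([935, 117, 2067]); }
translate([316, 4323, 0]) cube([4810, 117, 2580]);
translate([316, 327, 0]) cube([117, 3996, 2580]);
translate([5009, 327, 0]) cube([117, 3996, 2580]);


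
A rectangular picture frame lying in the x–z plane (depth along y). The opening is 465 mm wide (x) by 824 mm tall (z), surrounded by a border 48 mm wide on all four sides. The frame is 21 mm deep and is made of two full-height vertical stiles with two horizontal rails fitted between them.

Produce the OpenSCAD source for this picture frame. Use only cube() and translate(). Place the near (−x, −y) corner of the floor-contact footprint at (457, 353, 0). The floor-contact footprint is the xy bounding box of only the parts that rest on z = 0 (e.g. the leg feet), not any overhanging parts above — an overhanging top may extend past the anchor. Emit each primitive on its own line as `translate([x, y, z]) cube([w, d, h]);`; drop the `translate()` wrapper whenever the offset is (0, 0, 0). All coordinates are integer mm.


translate([457, 353, 0]) cube([48, 21, 920]);
translate([970, 353, 0]) cube([48, 21, 920]);
translate([505, 353, 0]) cube([465, 21, 48]);
translate([505, 353, 872]) cube([465, 21, 48]);


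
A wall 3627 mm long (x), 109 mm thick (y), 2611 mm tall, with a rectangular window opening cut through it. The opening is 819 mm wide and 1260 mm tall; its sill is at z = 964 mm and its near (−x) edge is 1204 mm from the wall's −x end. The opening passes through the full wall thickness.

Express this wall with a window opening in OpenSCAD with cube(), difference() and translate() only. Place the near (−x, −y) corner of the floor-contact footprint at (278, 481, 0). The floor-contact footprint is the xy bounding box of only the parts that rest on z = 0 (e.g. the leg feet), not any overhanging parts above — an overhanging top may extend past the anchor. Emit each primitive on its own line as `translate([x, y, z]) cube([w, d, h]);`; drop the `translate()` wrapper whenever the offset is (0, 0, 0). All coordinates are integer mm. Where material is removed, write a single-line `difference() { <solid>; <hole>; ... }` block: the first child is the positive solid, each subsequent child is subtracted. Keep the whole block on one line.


difference() { translate([278, 481, 0]) cube([3627, 109, 2611]); translate([1482, 481, 964]) cube([819, 109, 1260]); }


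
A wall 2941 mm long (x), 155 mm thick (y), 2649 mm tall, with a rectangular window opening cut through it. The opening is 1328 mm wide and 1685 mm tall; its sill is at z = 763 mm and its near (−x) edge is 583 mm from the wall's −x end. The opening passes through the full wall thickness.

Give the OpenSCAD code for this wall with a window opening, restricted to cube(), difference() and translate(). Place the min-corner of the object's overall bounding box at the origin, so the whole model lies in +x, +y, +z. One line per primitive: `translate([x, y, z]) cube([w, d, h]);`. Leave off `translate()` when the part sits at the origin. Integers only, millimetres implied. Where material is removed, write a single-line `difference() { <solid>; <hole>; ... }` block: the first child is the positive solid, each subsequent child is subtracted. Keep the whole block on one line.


difference() { cube([2941, 155, 2649]); translate([583, 0, 763]) cube([1328, 155, 1685]); }


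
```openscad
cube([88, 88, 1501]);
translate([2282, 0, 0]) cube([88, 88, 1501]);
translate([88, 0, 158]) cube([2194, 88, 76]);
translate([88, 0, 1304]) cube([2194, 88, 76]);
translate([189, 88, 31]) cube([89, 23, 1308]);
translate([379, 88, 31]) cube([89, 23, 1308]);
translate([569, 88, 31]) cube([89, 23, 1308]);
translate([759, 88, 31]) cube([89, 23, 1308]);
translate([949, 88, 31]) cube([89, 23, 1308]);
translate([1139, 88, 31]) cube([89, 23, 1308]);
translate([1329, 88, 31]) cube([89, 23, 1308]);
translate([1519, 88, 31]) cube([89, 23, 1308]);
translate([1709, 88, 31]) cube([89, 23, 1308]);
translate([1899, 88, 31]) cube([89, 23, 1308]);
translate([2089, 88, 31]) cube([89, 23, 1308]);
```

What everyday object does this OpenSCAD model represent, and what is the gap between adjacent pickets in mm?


A fence section. The picket gap is 101 mm.

Two posts, two rails, 11 pickets — a fence section. Span 2194 mm holds 11 pickets of 89 mm with 12 equal gaps: ⌊(2194 − 11·89) / 12⌋ = 101 mm.
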